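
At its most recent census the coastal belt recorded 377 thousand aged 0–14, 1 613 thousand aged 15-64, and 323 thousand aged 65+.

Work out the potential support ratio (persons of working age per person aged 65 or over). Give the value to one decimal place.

Potential support ratio: 5.0

Potential support ratio = 1 613 / 323 = 5.0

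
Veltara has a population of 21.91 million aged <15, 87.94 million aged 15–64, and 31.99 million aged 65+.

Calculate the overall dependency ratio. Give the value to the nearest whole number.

Total dependency ratio = (21.91 + 31.99) / 87.94 × 100 = 53.90 / 87.94 × 100 = 61

Total dependency ratio: 61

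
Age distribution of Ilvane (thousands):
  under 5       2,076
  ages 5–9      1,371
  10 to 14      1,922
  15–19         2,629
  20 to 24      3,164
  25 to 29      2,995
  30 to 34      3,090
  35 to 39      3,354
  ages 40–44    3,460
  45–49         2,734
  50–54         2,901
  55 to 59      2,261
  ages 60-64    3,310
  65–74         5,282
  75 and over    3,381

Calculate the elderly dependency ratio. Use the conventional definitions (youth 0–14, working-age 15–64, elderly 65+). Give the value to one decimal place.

Old-age dependency ratio: 29.0

0–14: 2,076 + 1,371 + 1,922 = 5,369
15–64: 2,629 + 3,164 + 2,995 + 3,090 + 3,354 + 3,460 + 2,734 + 2,901 + 2,261 + 3,310 = 29,898
65+: 5,282 + 3,381 = 8,663
Old-age dependency ratio = 8,663 / 29,898 × 100 = 29.0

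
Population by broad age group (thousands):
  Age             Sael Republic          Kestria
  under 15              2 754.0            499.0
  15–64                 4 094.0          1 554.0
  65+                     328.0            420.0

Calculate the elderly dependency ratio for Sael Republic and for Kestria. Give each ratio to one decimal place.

Sael Republic: 8.0
Kestria: 27.0

Sael Republic: 328.0 / 4 094.0 × 100 = 8.0
Kestria: 420.0 / 1 554.0 × 100 = 27.0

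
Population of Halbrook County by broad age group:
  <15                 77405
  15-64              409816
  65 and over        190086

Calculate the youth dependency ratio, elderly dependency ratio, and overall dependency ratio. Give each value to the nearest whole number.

Youth dependency ratio: 19
Old-age dependency ratio: 46
Total dependency ratio: 65

Youth dependency ratio = 77405 / 409816 × 100 = 19
Old-age dependency ratio = 190086 / 409816 × 100 = 46
Total dependency ratio = (77405 + 190086) / 409816 × 100 = 267491 / 409816 × 100 = 65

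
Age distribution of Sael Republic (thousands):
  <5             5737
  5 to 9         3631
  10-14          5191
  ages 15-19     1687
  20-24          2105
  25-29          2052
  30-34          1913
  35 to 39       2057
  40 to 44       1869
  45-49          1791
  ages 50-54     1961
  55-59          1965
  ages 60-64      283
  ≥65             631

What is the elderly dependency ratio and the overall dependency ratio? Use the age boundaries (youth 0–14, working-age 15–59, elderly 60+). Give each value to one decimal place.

Old-age dependency ratio: 5.3
Total dependency ratio: 88.9

0–14: 5737 + 3631 + 5191 = 14559
15–59: 1687 + 2105 + 2052 + 1913 + 2057 + 1869 + 1791 + 1961 + 1965 = 17400
60+: 283 + 631 = 914
Old-age dependency ratio = 914 / 17400 × 100 = 5.3
Total dependency ratio = (14559 + 914) / 17400 × 100 = 15473 / 17400 × 100 = 88.9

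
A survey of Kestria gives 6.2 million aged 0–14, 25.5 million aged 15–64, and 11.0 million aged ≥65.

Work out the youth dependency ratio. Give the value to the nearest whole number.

Youth dependency ratio = 6.2 / 25.5 × 100 = 24

Youth dependency ratio: 24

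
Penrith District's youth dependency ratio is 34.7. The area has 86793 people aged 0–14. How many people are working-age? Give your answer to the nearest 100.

Youth dependency ratio = youth / working-age × 100
34.7 = 86793 / W × 100
⇒ 250100

Working-age: 250100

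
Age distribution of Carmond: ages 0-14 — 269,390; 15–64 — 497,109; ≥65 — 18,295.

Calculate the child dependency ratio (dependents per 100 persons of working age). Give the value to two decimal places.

Youth dependency ratio = 269,390 / 497,109 × 100 = 54.19

Youth dependency ratio: 54.19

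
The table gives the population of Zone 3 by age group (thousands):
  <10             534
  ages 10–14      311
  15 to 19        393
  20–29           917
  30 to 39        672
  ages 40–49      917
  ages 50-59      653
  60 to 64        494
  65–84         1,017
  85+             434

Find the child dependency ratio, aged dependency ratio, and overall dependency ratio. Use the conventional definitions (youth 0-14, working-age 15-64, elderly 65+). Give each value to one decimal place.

0–14: 534 + 311 = 845
15–64: 393 + 917 + 672 + 917 + 653 + 494 = 4,046
65+: 1,017 + 434 = 1,451
Youth dependency ratio = 845 / 4,046 × 100 = 20.9
Old-age dependency ratio = 1,451 / 4,046 × 100 = 35.9
Total dependency ratio = (845 + 1,451) / 4,046 × 100 = 2,296 / 4,046 × 100 = 56.7

Youth dependency ratio: 20.9
Old-age dependency ratio: 35.9
Total dependency ratio: 56.7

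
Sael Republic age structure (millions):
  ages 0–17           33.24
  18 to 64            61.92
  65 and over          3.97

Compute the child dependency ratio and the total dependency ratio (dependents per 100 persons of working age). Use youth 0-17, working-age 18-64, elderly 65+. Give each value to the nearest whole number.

Youth dependency ratio: 54
Total dependency ratio: 60

Youth dependency ratio = 33.24 / 61.92 × 100 = 54
Total dependency ratio = (33.24 + 3.97) / 61.92 × 100 = 37.21 / 61.92 × 100 = 60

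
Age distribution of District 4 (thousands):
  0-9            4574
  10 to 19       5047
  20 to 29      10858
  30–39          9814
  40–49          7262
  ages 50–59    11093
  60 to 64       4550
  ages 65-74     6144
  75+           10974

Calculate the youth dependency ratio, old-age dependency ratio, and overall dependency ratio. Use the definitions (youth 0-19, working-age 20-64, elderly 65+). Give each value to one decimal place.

Youth dependency ratio: 22.1
Old-age dependency ratio: 39.3
Total dependency ratio: 61.4

0–19: 4574 + 5047 = 9621
20–64: 10858 + 9814 + 7262 + 11093 + 4550 = 43577
65+: 6144 + 10974 = 17118
Youth dependency ratio = 9621 / 43577 × 100 = 22.1
Old-age dependency ratio = 17118 / 43577 × 100 = 39.3
Total dependency ratio = (9621 + 17118) / 43577 × 100 = 26739 / 43577 × 100 = 61.4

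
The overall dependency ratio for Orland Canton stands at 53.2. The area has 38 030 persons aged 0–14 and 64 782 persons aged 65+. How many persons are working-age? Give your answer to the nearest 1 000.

Working-age: 193 000

Total dependency ratio = (youth + elderly) / working-age × 100
53.2 = (38 030 + 64 782) / W × 100
⇒ 193 000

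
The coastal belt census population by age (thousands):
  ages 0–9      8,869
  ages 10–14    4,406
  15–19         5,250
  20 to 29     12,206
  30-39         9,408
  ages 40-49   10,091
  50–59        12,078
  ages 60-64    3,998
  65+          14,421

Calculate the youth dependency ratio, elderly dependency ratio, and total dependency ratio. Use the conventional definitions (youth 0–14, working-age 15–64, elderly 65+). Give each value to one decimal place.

Youth dependency ratio: 25.0
Old-age dependency ratio: 27.2
Total dependency ratio: 52.2

0–14: 8,869 + 4,406 = 13,275
15–64: 5,250 + 12,206 + 9,408 + 10,091 + 12,078 + 3,998 = 53,031
65+: 14,421
Youth dependency ratio = 13,275 / 53,031 × 100 = 25.0
Old-age dependency ratio = 14,421 / 53,031 × 100 = 27.2
Total dependency ratio = (13,275 + 14,421) / 53,031 × 100 = 27,696 / 53,031 × 100 = 52.2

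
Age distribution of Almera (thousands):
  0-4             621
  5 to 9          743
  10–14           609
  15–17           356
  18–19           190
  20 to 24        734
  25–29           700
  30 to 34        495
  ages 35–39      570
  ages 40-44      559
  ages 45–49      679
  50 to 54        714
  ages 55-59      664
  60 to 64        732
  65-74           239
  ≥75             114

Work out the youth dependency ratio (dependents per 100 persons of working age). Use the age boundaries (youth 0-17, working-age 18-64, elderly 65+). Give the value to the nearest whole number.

0–17: 621 + 743 + 609 + 356 = 2329
18–64: 190 + 734 + 700 + 495 + 570 + 559 + 679 + 714 + 664 + 732 = 6037
65+: 239 + 114 = 353
Youth dependency ratio = 2329 / 6037 × 100 = 39

Youth dependency ratio: 39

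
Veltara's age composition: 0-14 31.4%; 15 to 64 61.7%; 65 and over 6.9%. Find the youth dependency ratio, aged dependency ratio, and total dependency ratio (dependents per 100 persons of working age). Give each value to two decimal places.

Youth dependency ratio = 31.4 / 61.7 × 100 = 50.89
Old-age dependency ratio = 6.9 / 61.7 × 100 = 11.18
Total dependency ratio = (31.4 + 6.9) / 61.7 × 100 = 38.3 / 61.7 × 100 = 62.07

Youth dependency ratio: 50.89
Old-age dependency ratio: 11.18
Total dependency ratio: 62.07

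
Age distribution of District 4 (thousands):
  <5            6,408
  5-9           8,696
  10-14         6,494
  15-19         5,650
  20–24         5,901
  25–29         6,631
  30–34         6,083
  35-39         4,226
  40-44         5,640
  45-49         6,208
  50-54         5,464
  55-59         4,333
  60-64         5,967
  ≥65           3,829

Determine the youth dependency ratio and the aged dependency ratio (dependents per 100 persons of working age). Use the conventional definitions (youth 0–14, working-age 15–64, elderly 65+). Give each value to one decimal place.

Youth dependency ratio: 38.5
Old-age dependency ratio: 6.8

0–14: 6,408 + 8,696 + 6,494 = 21,598
15–64: 5,650 + 5,901 + 6,631 + 6,083 + 4,226 + 5,640 + 6,208 + 5,464 + 4,333 + 5,967 = 56,103
65+: 3,829
Youth dependency ratio = 21,598 / 56,103 × 100 = 38.5
Old-age dependency ratio = 3,829 / 56,103 × 100 = 6.8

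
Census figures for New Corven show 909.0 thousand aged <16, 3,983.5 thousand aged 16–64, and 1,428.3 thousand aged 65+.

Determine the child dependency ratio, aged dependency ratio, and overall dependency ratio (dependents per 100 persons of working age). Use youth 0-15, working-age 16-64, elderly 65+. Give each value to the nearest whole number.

Youth dependency ratio: 23
Old-age dependency ratio: 36
Total dependency ratio: 59

Youth dependency ratio = 909.0 / 3,983.5 × 100 = 23
Old-age dependency ratio = 1,428.3 / 3,983.5 × 100 = 36
Total dependency ratio = (909.0 + 1,428.3) / 3,983.5 × 100 = 2,337.3 / 3,983.5 × 100 = 59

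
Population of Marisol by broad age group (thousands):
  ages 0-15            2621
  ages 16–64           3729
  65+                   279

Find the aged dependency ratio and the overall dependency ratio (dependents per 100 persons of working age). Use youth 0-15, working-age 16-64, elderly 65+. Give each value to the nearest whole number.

Old-age dependency ratio: 7
Total dependency ratio: 78

Old-age dependency ratio = 279 / 3729 × 100 = 7
Total dependency ratio = (2621 + 279) / 3729 × 100 = 2900 / 3729 × 100 = 78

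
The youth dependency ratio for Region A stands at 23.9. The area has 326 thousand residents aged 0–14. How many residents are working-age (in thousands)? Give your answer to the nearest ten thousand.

Youth dependency ratio = youth / working-age × 100
23.9 = 326 / W × 100
⇒ 1 360

Working-age: 1 360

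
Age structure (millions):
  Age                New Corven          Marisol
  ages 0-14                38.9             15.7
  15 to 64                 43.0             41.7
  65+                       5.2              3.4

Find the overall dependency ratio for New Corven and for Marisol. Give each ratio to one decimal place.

New Corven: 102.6
Marisol: 45.8

New Corven: (38.9 + 5.2) / 43.0 × 100 = 44.1 / 43.0 × 100 = 102.6
Marisol: (15.7 + 3.4) / 41.7 × 100 = 19.1 / 41.7 × 100 = 45.8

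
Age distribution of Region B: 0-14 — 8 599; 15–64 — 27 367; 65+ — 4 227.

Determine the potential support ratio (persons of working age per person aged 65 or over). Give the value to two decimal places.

Potential support ratio = 27 367 / 4 227 = 6.47

Potential support ratio: 6.47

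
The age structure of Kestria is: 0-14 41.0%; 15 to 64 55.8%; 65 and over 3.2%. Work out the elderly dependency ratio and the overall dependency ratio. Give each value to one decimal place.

Old-age dependency ratio: 5.7
Total dependency ratio: 79.2

Old-age dependency ratio = 3.2 / 55.8 × 100 = 5.7
Total dependency ratio = (41.0 + 3.2) / 55.8 × 100 = 44.2 / 55.8 × 100 = 79.2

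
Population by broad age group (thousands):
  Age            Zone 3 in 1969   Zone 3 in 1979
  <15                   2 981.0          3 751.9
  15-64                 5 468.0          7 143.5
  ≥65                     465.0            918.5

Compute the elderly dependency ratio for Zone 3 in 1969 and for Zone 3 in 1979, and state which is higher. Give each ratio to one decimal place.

Zone 3 in 1969: 465.0 / 5 468.0 × 100 = 8.5
Zone 3 in 1979: 918.5 / 7 143.5 × 100 = 12.9

Zone 3 in 1969: 8.5
Zone 3 in 1979: 12.9
Higher: Zone 3 in 1979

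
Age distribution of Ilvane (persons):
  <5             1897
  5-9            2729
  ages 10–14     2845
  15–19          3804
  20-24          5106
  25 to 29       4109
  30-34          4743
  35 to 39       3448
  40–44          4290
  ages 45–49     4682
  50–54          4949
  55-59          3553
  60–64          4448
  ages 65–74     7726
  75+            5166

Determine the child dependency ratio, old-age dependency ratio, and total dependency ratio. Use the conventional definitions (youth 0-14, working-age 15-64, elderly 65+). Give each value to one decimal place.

Youth dependency ratio: 17.3
Old-age dependency ratio: 29.9
Total dependency ratio: 47.2

0–14: 1897 + 2729 + 2845 = 7471
15–64: 3804 + 5106 + 4109 + 4743 + 3448 + 4290 + 4682 + 4949 + 3553 + 4448 = 43132
65+: 7726 + 5166 = 12892
Youth dependency ratio = 7471 / 43132 × 100 = 17.3
Old-age dependency ratio = 12892 / 43132 × 100 = 29.9
Total dependency ratio = (7471 + 12892) / 43132 × 100 = 20363 / 43132 × 100 = 47.2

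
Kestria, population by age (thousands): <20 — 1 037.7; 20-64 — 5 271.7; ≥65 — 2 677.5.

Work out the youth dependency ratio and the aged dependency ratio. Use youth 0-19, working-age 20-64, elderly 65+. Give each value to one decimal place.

Youth dependency ratio = 1 037.7 / 5 271.7 × 100 = 19.7
Old-age dependency ratio = 2 677.5 / 5 271.7 × 100 = 50.8

Youth dependency ratio: 19.7
Old-age dependency ratio: 50.8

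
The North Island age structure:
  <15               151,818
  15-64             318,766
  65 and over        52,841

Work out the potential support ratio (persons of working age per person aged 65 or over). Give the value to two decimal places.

Potential support ratio: 6.03

Potential support ratio = 318,766 / 52,841 = 6.03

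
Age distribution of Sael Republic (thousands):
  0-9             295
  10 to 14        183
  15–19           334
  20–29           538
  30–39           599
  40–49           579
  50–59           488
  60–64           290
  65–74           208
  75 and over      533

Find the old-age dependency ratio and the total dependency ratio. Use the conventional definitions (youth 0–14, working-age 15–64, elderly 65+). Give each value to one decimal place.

0–14: 295 + 183 = 478
15–64: 334 + 538 + 599 + 579 + 488 + 290 = 2828
65+: 208 + 533 = 741
Old-age dependency ratio = 741 / 2828 × 100 = 26.2
Total dependency ratio = (478 + 741) / 2828 × 100 = 1219 / 2828 × 100 = 43.1

Old-age dependency ratio: 26.2
Total dependency ratio: 43.1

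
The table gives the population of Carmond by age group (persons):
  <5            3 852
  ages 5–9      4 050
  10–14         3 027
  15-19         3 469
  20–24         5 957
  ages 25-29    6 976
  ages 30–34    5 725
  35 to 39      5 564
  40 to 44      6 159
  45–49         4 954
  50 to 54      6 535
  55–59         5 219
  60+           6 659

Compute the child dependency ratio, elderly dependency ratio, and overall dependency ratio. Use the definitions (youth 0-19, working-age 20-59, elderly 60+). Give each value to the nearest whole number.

0–19: 3 852 + 4 050 + 3 027 + 3 469 = 14 398
20–59: 5 957 + 6 976 + 5 725 + 5 564 + 6 159 + 4 954 + 6 535 + 5 219 = 47 089
60+: 6 659
Youth dependency ratio = 14 398 / 47 089 × 100 = 31
Old-age dependency ratio = 6 659 / 47 089 × 100 = 14
Total dependency ratio = (14 398 + 6 659) / 47 089 × 100 = 21 057 / 47 089 × 100 = 45

Youth dependency ratio: 31
Old-age dependency ratio: 14
Total dependency ratio: 45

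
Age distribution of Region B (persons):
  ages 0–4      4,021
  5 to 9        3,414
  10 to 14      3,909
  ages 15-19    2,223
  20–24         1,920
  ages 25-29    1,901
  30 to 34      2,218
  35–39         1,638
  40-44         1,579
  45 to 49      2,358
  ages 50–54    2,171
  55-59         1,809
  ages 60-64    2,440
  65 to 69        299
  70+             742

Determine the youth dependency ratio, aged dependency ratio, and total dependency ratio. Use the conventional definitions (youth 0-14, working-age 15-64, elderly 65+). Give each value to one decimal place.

Youth dependency ratio: 56.0
Old-age dependency ratio: 5.1
Total dependency ratio: 61.1

0–14: 4,021 + 3,414 + 3,909 = 11,344
15–64: 2,223 + 1,920 + 1,901 + 2,218 + 1,638 + 1,579 + 2,358 + 2,171 + 1,809 + 2,440 = 20,257
65+: 299 + 742 = 1,041
Youth dependency ratio = 11,344 / 20,257 × 100 = 56.0
Old-age dependency ratio = 1,041 / 20,257 × 100 = 5.1
Total dependency ratio = (11,344 + 1,041) / 20,257 × 100 = 12,385 / 20,257 × 100 = 61.1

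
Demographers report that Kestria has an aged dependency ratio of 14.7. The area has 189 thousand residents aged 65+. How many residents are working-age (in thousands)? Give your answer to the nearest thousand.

Working-age: 1286

Old-age dependency ratio = elderly / working-age × 100
14.7 = 189 / W × 100
⇒ 1286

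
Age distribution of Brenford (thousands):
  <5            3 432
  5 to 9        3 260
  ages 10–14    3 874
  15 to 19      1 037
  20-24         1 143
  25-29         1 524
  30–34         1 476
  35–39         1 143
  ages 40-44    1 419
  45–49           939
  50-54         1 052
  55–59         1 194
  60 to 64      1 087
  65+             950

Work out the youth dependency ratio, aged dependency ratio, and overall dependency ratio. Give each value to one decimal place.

Youth dependency ratio: 87.9
Old-age dependency ratio: 7.9
Total dependency ratio: 95.9

0–14: 3 432 + 3 260 + 3 874 = 10 566
15–64: 1 037 + 1 143 + 1 524 + 1 476 + 1 143 + 1 419 + 939 + 1 052 + 1 194 + 1 087 = 12 014
65+: 950
Youth dependency ratio = 10 566 / 12 014 × 100 = 87.9
Old-age dependency ratio = 950 / 12 014 × 100 = 7.9
Total dependency ratio = (10 566 + 950) / 12 014 × 100 = 11 516 / 12 014 × 100 = 95.9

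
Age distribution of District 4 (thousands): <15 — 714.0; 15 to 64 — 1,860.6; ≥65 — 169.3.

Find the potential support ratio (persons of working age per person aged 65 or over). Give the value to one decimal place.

Potential support ratio: 11.0

Potential support ratio = 1,860.6 / 169.3 = 11.0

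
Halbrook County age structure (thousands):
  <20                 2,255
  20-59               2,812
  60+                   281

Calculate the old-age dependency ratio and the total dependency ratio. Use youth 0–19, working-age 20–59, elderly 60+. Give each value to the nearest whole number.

Old-age dependency ratio = 281 / 2,812 × 100 = 10
Total dependency ratio = (2,255 + 281) / 2,812 × 100 = 2,536 / 2,812 × 100 = 90

Old-age dependency ratio: 10
Total dependency ratio: 90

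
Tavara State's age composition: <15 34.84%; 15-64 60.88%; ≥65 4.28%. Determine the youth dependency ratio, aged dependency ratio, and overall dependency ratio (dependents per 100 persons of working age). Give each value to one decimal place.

Youth dependency ratio: 57.2
Old-age dependency ratio: 7.0
Total dependency ratio: 64.3

Youth dependency ratio = 34.84 / 60.88 × 100 = 57.2
Old-age dependency ratio = 4.28 / 60.88 × 100 = 7.0
Total dependency ratio = (34.84 + 4.28) / 60.88 × 100 = 39.12 / 60.88 × 100 = 64.3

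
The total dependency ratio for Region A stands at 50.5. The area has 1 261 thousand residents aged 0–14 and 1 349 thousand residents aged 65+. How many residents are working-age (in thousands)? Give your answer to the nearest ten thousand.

Total dependency ratio = (youth + elderly) / working-age × 100
50.5 = (1 261 + 1 349) / W × 100
⇒ 5 170

Working-age: 5 170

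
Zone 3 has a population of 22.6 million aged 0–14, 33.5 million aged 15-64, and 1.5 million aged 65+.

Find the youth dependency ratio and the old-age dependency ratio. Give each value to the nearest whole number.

Youth dependency ratio: 67
Old-age dependency ratio: 4

Youth dependency ratio = 22.6 / 33.5 × 100 = 67
Old-age dependency ratio = 1.5 / 33.5 × 100 = 4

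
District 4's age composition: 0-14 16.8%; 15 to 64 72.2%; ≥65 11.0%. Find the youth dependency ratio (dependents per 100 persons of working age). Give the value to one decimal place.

Youth dependency ratio: 23.3

Youth dependency ratio = 16.8 / 72.2 × 100 = 23.3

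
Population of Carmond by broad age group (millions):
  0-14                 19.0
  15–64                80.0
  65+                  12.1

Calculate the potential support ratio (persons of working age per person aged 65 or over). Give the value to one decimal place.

Potential support ratio = 80.0 / 12.1 = 6.6

Potential support ratio: 6.6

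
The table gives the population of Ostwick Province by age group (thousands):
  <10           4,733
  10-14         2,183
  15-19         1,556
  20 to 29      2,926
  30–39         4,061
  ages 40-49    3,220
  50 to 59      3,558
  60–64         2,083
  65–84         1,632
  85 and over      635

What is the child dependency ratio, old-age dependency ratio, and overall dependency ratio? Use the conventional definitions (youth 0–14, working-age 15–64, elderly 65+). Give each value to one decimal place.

Youth dependency ratio: 39.7
Old-age dependency ratio: 13.0
Total dependency ratio: 52.8

0–14: 4,733 + 2,183 = 6,916
15–64: 1,556 + 2,926 + 4,061 + 3,220 + 3,558 + 2,083 = 17,404
65+: 1,632 + 635 = 2,267
Youth dependency ratio = 6,916 / 17,404 × 100 = 39.7
Old-age dependency ratio = 2,267 / 17,404 × 100 = 13.0
Total dependency ratio = (6,916 + 2,267) / 17,404 × 100 = 9,183 / 17,404 × 100 = 52.8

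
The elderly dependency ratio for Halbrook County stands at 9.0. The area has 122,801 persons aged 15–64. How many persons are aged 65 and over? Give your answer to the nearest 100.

Aged 65 and over: 11,100

Old-age dependency ratio = elderly / working-age × 100
9.0 = E / 122,801 × 100
⇒ 11,100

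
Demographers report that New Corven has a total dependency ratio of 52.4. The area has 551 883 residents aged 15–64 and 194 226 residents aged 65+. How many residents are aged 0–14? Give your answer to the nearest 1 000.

Total dependency ratio = (youth + elderly) / working-age × 100
52.4 = (Y + 194 226) / 551 883 × 100
⇒ 95 000

Aged 0–14: 95 000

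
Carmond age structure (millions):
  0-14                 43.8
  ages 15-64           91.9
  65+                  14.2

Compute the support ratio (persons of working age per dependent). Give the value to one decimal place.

Support ratio = 91.9 / (43.8 + 14.2) = 91.9 / 58.0 = 1.6

Support ratio: 1.6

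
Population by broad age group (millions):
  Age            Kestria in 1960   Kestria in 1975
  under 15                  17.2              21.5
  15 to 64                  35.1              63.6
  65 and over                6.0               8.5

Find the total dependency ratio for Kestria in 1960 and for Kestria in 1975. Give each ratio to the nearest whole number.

Kestria in 1960: (17.2 + 6.0) / 35.1 × 100 = 23.2 / 35.1 × 100 = 66
Kestria in 1975: (21.5 + 8.5) / 63.6 × 100 = 30.0 / 63.6 × 100 = 47

Kestria in 1960: 66
Kestria in 1975: 47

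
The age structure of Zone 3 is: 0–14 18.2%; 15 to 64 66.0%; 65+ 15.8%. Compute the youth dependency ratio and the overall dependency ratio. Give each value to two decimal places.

Youth dependency ratio = 18.2 / 66.0 × 100 = 27.58
Total dependency ratio = (18.2 + 15.8) / 66.0 × 100 = 34.0 / 66.0 × 100 = 51.52

Youth dependency ratio: 27.58
Total dependency ratio: 51.52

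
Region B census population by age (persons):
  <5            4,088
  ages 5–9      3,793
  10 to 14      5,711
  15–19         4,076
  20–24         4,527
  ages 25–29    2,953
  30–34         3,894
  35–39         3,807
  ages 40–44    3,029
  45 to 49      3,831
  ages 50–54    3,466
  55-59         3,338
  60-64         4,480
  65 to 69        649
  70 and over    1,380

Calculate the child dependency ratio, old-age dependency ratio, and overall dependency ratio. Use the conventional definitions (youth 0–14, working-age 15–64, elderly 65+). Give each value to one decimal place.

Youth dependency ratio: 36.3
Old-age dependency ratio: 5.4
Total dependency ratio: 41.8

0–14: 4,088 + 3,793 + 5,711 = 13,592
15–64: 4,076 + 4,527 + 2,953 + 3,894 + 3,807 + 3,029 + 3,831 + 3,466 + 3,338 + 4,480 = 37,401
65+: 649 + 1,380 = 2,029
Youth dependency ratio = 13,592 / 37,401 × 100 = 36.3
Old-age dependency ratio = 2,029 / 37,401 × 100 = 5.4
Total dependency ratio = (13,592 + 2,029) / 37,401 × 100 = 15,621 / 37,401 × 100 = 41.8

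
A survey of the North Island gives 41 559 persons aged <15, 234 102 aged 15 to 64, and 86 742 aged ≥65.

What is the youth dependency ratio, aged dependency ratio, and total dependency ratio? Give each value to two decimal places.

Youth dependency ratio: 17.75
Old-age dependency ratio: 37.05
Total dependency ratio: 54.81

Youth dependency ratio = 41 559 / 234 102 × 100 = 17.75
Old-age dependency ratio = 86 742 / 234 102 × 100 = 37.05
Total dependency ratio = (41 559 + 86 742) / 234 102 × 100 = 128 301 / 234 102 × 100 = 54.81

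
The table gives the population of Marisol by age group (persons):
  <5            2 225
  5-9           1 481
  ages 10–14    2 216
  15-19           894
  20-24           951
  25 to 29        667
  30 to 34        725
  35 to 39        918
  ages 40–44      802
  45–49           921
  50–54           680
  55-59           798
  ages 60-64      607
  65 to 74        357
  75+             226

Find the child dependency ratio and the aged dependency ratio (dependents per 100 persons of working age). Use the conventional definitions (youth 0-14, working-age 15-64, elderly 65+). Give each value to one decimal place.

Youth dependency ratio: 74.4
Old-age dependency ratio: 7.3

0–14: 2 225 + 1 481 + 2 216 = 5 922
15–64: 894 + 951 + 667 + 725 + 918 + 802 + 921 + 680 + 798 + 607 = 7 963
65+: 357 + 226 = 583
Youth dependency ratio = 5 922 / 7 963 × 100 = 74.4
Old-age dependency ratio = 583 / 7 963 × 100 = 7.3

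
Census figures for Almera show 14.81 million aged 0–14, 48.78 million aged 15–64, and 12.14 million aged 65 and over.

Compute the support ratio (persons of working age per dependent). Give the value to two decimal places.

Support ratio = 48.78 / (14.81 + 12.14) = 48.78 / 26.95 = 1.81

Support ratio: 1.81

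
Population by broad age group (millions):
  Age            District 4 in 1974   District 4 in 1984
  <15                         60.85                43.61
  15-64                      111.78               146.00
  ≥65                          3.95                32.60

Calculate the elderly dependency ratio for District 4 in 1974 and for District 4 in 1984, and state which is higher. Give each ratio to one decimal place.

District 4 in 1974: 3.95 / 111.78 × 100 = 3.5
District 4 in 1984: 32.60 / 146.00 × 100 = 22.3

District 4 in 1974: 3.5
District 4 in 1984: 22.3
Higher: District 4 in 1984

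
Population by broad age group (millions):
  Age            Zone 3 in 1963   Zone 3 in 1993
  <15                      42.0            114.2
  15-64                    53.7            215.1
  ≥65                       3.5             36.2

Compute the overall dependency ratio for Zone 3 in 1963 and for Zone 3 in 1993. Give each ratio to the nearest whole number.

Zone 3 in 1963: (42.0 + 3.5) / 53.7 × 100 = 45.5 / 53.7 × 100 = 85
Zone 3 in 1993: (114.2 + 36.2) / 215.1 × 100 = 150.4 / 215.1 × 100 = 70

Zone 3 in 1963: 85
Zone 3 in 1993: 70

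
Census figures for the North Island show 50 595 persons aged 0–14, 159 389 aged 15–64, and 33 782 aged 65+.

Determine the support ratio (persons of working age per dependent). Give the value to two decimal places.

Support ratio = 159 389 / (50 595 + 33 782) = 159 389 / 84 377 = 1.89

Support ratio: 1.89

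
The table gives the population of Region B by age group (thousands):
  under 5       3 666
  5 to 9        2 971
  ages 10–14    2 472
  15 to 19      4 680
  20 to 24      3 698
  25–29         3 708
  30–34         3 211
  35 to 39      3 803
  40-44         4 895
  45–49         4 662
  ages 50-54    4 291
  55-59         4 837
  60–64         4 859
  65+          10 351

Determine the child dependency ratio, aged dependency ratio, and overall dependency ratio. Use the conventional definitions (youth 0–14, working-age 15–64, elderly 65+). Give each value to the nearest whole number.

Youth dependency ratio: 21
Old-age dependency ratio: 24
Total dependency ratio: 46

0–14: 3 666 + 2 971 + 2 472 = 9 109
15–64: 4 680 + 3 698 + 3 708 + 3 211 + 3 803 + 4 895 + 4 662 + 4 291 + 4 837 + 4 859 = 42 644
65+: 10 351
Youth dependency ratio = 9 109 / 42 644 × 100 = 21
Old-age dependency ratio = 10 351 / 42 644 × 100 = 24
Total dependency ratio = (9 109 + 10 351) / 42 644 × 100 = 19 460 / 42 644 × 100 = 46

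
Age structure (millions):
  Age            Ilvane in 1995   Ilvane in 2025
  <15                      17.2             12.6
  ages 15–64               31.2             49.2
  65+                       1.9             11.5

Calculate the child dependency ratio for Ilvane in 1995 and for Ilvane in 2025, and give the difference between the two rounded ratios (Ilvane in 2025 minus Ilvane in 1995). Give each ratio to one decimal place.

Ilvane in 1995: 55.1
Ilvane in 2025: 25.6
Difference: -29.5

Ilvane in 1995: 17.2 / 31.2 × 100 = 55.1
Ilvane in 2025: 12.6 / 49.2 × 100 = 25.6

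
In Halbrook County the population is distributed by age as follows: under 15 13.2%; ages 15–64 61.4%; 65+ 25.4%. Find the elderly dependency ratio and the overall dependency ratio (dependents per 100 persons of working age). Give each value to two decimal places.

Old-age dependency ratio: 41.37
Total dependency ratio: 62.87

Old-age dependency ratio = 25.4 / 61.4 × 100 = 41.37
Total dependency ratio = (13.2 + 25.4) / 61.4 × 100 = 38.6 / 61.4 × 100 = 62.87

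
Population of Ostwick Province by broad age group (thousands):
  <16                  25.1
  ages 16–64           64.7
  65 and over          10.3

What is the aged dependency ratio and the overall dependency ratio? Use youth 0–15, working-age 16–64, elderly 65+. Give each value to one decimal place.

Old-age dependency ratio = 10.3 / 64.7 × 100 = 15.9
Total dependency ratio = (25.1 + 10.3) / 64.7 × 100 = 35.4 / 64.7 × 100 = 54.7

Old-age dependency ratio: 15.9
Total dependency ratio: 54.7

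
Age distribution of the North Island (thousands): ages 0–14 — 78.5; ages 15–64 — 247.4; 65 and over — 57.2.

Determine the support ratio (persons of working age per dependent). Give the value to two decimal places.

Support ratio = 247.4 / (78.5 + 57.2) = 247.4 / 135.7 = 1.82

Support ratio: 1.82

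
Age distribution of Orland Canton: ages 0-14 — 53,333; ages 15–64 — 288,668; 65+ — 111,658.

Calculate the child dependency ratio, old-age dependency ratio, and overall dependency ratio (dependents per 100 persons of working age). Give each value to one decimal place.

Youth dependency ratio: 18.5
Old-age dependency ratio: 38.7
Total dependency ratio: 57.2

Youth dependency ratio = 53,333 / 288,668 × 100 = 18.5
Old-age dependency ratio = 111,658 / 288,668 × 100 = 38.7
Total dependency ratio = (53,333 + 111,658) / 288,668 × 100 = 164,991 / 288,668 × 100 = 57.2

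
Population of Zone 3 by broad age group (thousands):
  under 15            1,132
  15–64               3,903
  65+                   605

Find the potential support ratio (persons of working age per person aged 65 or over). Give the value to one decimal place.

Potential support ratio: 6.5

Potential support ratio = 3,903 / 605 = 6.5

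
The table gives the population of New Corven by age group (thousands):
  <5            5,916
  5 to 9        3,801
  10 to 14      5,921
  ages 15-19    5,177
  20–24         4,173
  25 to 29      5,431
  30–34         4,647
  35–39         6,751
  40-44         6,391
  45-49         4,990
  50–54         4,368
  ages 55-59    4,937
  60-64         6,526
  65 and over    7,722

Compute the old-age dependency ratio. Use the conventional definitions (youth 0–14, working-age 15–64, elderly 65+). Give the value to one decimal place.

0–14: 5,916 + 3,801 + 5,921 = 15,638
15–64: 5,177 + 4,173 + 5,431 + 4,647 + 6,751 + 6,391 + 4,990 + 4,368 + 4,937 + 6,526 = 53,391
65+: 7,722
Old-age dependency ratio = 7,722 / 53,391 × 100 = 14.5

Old-age dependency ratio: 14.5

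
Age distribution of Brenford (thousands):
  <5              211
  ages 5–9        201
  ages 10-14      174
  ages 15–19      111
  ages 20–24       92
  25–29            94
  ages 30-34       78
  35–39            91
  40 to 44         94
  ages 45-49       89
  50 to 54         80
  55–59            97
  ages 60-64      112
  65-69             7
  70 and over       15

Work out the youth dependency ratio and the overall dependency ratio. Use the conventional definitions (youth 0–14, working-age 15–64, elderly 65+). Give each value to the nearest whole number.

Youth dependency ratio: 62
Total dependency ratio: 65

0–14: 211 + 201 + 174 = 586
15–64: 111 + 92 + 94 + 78 + 91 + 94 + 89 + 80 + 97 + 112 = 938
65+: 7 + 15 = 22
Youth dependency ratio = 586 / 938 × 100 = 62
Total dependency ratio = (586 + 22) / 938 × 100 = 608 / 938 × 100 = 65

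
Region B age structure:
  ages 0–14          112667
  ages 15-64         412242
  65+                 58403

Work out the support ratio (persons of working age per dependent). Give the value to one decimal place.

Support ratio: 2.4

Support ratio = 412242 / (112667 + 58403) = 412242 / 171070 = 2.4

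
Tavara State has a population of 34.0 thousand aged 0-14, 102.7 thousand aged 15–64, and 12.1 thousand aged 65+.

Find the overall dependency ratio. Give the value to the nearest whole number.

Total dependency ratio = (34.0 + 12.1) / 102.7 × 100 = 46.1 / 102.7 × 100 = 45

Total dependency ratio: 45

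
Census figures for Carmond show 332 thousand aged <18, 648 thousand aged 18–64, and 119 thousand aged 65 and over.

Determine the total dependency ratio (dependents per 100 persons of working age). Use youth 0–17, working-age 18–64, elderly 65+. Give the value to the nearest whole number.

Total dependency ratio: 70

Total dependency ratio = (332 + 119) / 648 × 100 = 451 / 648 × 100 = 70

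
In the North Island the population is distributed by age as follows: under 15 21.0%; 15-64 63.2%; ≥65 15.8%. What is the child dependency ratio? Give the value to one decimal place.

Youth dependency ratio: 33.2

Youth dependency ratio = 21.0 / 63.2 × 100 = 33.2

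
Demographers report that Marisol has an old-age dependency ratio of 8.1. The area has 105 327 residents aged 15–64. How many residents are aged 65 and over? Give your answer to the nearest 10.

Old-age dependency ratio = elderly / working-age × 100
8.1 = E / 105 327 × 100
⇒ 8 530

Aged 65 and over: 8 530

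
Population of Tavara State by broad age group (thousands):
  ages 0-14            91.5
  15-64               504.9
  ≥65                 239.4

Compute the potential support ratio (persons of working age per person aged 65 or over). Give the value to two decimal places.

Potential support ratio = 504.9 / 239.4 = 2.11

Potential support ratio: 2.11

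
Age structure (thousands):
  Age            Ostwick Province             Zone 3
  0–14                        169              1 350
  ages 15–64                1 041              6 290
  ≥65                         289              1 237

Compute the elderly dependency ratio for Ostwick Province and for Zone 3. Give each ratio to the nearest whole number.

Ostwick Province: 28
Zone 3: 20

Ostwick Province: 289 / 1 041 × 100 = 28
Zone 3: 1 237 / 6 290 × 100 = 20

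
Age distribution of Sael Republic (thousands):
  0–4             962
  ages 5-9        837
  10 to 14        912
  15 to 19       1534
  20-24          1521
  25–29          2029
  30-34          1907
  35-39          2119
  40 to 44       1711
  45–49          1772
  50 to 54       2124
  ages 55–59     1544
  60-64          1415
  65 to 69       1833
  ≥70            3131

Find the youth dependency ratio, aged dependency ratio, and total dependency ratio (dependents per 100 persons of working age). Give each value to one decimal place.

Youth dependency ratio: 15.3
Old-age dependency ratio: 28.1
Total dependency ratio: 43.4

0–14: 962 + 837 + 912 = 2711
15–64: 1534 + 1521 + 2029 + 1907 + 2119 + 1711 + 1772 + 2124 + 1544 + 1415 = 17676
65+: 1833 + 3131 = 4964
Youth dependency ratio = 2711 / 17676 × 100 = 15.3
Old-age dependency ratio = 4964 / 17676 × 100 = 28.1
Total dependency ratio = (2711 + 4964) / 17676 × 100 = 7675 / 17676 × 100 = 43.4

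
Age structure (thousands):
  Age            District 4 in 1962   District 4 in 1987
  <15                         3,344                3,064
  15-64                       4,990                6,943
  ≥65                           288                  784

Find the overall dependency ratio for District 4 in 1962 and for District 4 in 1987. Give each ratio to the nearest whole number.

District 4 in 1962: 73
District 4 in 1987: 55

District 4 in 1962: (3,344 + 288) / 4,990 × 100 = 3,632 / 4,990 × 100 = 73
District 4 in 1987: (3,064 + 784) / 6,943 × 100 = 3,848 / 6,943 × 100 = 55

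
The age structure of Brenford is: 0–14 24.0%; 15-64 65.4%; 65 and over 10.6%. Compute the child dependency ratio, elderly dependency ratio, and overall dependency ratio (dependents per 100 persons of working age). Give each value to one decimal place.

Youth dependency ratio: 36.7
Old-age dependency ratio: 16.2
Total dependency ratio: 52.9

Youth dependency ratio = 24.0 / 65.4 × 100 = 36.7
Old-age dependency ratio = 10.6 / 65.4 × 100 = 16.2
Total dependency ratio = (24.0 + 10.6) / 65.4 × 100 = 34.6 / 65.4 × 100 = 52.9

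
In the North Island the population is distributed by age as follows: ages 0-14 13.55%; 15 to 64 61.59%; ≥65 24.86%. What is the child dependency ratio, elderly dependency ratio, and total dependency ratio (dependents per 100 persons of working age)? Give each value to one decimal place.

Youth dependency ratio = 13.55 / 61.59 × 100 = 22.0
Old-age dependency ratio = 24.86 / 61.59 × 100 = 40.4
Total dependency ratio = (13.55 + 24.86) / 61.59 × 100 = 38.41 / 61.59 × 100 = 62.4

Youth dependency ratio: 22.0
Old-age dependency ratio: 40.4
Total dependency ratio: 62.4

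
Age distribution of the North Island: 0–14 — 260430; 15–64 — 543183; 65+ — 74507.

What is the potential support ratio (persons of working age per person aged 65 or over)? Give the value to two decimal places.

Potential support ratio = 543183 / 74507 = 7.29

Potential support ratio: 7.29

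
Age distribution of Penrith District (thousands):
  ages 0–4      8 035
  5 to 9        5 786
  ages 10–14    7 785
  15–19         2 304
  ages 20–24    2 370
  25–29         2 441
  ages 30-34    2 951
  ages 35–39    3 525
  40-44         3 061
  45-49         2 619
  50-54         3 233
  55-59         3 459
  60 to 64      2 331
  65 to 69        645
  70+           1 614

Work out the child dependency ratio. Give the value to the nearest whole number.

0–14: 8 035 + 5 786 + 7 785 = 21 606
15–64: 2 304 + 2 370 + 2 441 + 2 951 + 3 525 + 3 061 + 2 619 + 3 233 + 3 459 + 2 331 = 28 294
65+: 645 + 1 614 = 2 259
Youth dependency ratio = 21 606 / 28 294 × 100 = 76

Youth dependency ratio: 76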